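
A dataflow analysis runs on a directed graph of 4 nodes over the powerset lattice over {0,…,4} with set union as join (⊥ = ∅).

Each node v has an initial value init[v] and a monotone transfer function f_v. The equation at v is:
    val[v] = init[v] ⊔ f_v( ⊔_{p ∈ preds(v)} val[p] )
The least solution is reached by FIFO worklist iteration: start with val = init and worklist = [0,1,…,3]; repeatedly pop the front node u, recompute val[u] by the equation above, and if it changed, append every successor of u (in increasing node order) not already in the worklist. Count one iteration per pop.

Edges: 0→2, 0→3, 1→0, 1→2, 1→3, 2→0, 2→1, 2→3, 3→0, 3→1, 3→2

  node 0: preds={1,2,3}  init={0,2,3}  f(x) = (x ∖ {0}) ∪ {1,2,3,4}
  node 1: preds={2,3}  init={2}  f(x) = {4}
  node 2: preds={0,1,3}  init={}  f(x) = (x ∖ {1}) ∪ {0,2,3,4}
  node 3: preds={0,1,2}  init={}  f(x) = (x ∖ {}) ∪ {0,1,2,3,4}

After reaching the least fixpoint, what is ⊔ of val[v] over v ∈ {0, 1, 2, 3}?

{0,1,2,3,4}

Iteration log — 7 steps:
  step 1. node 0  ⊔preds={2}  new={0,1,2,3,4}  old={0,2,3}  +wl: 
  step 2. node 1  ⊔preds={}  new={2,4}  old={2}  +wl: 0
  step 3. node 2  ⊔preds={0,1,2,3,4}  new={0,2,3,4}  old={}  +wl: 1
  step 4. node 3  ⊔preds={0,1,2,3,4}  new={0,1,2,3,4}  old={}  +wl: 2
  step 5. node 0  ⊔preds={0,1,2,3,4}  new={0,1,2,3,4}  stable
  step 6. node 1  ⊔preds={0,1,2,3,4}  new={2,4}  stable
  step 7. node 2  ⊔preds={0,1,2,3,4}  new={0,2,3,4}  stable

Least fixpoint reached:
  node 0: {0,1,2,3,4}
  node 1: {2,4}
  node 2: {0,2,3,4}
  node 3: {0,1,2,3,4}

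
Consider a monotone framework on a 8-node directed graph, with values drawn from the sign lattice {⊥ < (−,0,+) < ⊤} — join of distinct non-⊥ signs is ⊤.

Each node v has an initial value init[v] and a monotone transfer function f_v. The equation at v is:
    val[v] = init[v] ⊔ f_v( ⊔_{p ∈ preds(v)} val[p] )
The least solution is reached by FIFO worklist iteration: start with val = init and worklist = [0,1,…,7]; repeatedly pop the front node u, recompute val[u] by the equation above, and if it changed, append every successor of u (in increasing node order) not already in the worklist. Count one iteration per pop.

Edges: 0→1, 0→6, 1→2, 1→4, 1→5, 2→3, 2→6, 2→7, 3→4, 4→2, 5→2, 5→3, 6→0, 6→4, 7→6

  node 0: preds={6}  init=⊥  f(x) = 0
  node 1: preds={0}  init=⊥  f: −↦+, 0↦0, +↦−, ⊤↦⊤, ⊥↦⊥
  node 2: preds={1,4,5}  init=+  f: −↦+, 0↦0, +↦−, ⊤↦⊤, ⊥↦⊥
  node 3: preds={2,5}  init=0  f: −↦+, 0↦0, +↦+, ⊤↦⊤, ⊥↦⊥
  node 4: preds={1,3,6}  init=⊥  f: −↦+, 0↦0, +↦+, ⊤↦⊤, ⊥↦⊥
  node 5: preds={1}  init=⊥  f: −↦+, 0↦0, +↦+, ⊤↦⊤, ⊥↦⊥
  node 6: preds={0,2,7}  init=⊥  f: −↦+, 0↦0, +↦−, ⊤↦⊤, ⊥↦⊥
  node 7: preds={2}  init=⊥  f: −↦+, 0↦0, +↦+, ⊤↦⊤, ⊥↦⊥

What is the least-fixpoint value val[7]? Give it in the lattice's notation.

Iteration log — 13 steps:
  step 1. node 0  ⊔preds=⊥  new=0  old=⊥  +wl: 
  step 2. node 1  ⊔preds=0  new=0  old=⊥  +wl: 
  step 3. node 2  ⊔preds=0  new=⊤  old=+  +wl: 
  step 4. node 3  ⊔preds=⊤  new=⊤  old=0  +wl: 
  step 5. node 4  ⊔preds=⊤  new=⊤  old=⊥  +wl: 2
  step 6. node 5  ⊔preds=0  new=0  old=⊥  +wl: 3
  step 7. node 6  ⊔preds=⊤  new=⊤  old=⊥  +wl: 0,4
  step 8. node 7  ⊔preds=⊤  new=⊤  old=⊥  +wl: 6
  step 9. node 2  ⊔preds=⊤  new=⊤  stable
  step 10. node 3  ⊔preds=⊤  new=⊤  stable
  step 11. node 0  ⊔preds=⊤  new=0  stable
  step 12. node 4  ⊔preds=⊤  new=⊤  stable
  step 13. node 6  ⊔preds=⊤  new=⊤  stable

Least fixpoint reached:
  node 0: 0
  node 1: 0
  node 2: ⊤
  node 3: ⊤
  node 4: ⊤
  node 5: 0
  node 6: ⊤
  node 7: ⊤

⊤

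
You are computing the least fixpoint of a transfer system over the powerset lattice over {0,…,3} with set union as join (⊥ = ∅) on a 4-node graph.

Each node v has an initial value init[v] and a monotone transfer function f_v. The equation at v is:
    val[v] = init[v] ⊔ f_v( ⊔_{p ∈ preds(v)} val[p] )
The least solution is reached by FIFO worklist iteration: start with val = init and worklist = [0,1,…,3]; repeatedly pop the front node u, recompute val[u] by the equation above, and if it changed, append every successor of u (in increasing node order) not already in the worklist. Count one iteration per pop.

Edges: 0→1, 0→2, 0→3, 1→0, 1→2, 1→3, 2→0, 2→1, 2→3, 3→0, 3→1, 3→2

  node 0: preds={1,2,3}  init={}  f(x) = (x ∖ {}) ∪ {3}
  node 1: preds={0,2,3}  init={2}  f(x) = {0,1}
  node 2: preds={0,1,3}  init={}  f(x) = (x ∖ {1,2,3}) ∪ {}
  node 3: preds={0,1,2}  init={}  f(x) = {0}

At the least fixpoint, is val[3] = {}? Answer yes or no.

no

Iteration log — 8 steps:
  step 1. node 0  ⊔preds={2}  new={2,3}  old={}  +wl: 
  step 2. node 1  ⊔preds={2,3}  new={0,1,2}  old={2}  +wl: 0
  step 3. node 2  ⊔preds={0,1,2,3}  new={0}  old={}  +wl: 1
  step 4. node 3  ⊔preds={0,1,2,3}  new={0}  old={}  +wl: 2
  step 5. node 0  ⊔preds={0,1,2}  new={0,1,2,3}  old={2,3}  +wl: 3
  step 6. node 1  ⊔preds={0,1,2,3}  new={0,1,2}  stable
  step 7. node 2  ⊔preds={0,1,2,3}  new={0}  stable
  step 8. node 3  ⊔preds={0,1,2,3}  new={0}  stable

Least fixpoint reached:
  node 0: {0,1,2,3}
  node 1: {0,1,2}
  node 2: {0}
  node 3: {0}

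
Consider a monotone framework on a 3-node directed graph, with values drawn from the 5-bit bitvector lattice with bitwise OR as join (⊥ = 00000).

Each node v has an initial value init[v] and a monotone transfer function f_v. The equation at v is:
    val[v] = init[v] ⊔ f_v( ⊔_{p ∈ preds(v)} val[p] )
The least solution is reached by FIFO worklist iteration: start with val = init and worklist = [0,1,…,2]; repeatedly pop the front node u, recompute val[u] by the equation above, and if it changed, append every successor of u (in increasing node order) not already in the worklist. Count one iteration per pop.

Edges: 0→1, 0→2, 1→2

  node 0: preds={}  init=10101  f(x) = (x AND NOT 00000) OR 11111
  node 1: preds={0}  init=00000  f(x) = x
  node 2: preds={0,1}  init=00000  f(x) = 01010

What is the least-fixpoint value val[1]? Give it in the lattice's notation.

Iteration log — 3 steps:
  step 1. node 0  ⊔preds=00000  new=11111  old=10101  +wl: 
  step 2. node 1  ⊔preds=11111  new=11111  old=00000  +wl: 
  step 3. node 2  ⊔preds=11111  new=01010  old=00000  +wl: 

Least fixpoint reached:
  node 0: 11111
  node 1: 11111
  node 2: 01010

11111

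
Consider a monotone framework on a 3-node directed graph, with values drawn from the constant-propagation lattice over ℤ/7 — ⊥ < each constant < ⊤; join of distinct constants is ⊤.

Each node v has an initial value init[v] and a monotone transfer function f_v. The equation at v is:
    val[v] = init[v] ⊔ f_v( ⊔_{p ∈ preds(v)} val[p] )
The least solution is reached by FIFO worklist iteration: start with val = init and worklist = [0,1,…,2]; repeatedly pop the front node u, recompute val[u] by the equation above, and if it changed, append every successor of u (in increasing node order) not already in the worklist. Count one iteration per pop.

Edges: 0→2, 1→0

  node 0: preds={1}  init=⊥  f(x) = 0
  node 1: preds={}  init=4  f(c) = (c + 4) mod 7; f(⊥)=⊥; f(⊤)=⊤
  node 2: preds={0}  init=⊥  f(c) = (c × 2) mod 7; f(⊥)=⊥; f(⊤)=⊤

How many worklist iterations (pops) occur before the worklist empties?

Worklist (3 pops):
  #1 pop 0: in=4 → 0 (was ⊥); enqueue []
  #2 pop 1: in=⊥ → 4 (no change)
  #3 pop 2: in=0 → 0 (was ⊥); enqueue []

Fixpoint:
  val[0] = 0
  val[1] = 4
  val[2] = 0

3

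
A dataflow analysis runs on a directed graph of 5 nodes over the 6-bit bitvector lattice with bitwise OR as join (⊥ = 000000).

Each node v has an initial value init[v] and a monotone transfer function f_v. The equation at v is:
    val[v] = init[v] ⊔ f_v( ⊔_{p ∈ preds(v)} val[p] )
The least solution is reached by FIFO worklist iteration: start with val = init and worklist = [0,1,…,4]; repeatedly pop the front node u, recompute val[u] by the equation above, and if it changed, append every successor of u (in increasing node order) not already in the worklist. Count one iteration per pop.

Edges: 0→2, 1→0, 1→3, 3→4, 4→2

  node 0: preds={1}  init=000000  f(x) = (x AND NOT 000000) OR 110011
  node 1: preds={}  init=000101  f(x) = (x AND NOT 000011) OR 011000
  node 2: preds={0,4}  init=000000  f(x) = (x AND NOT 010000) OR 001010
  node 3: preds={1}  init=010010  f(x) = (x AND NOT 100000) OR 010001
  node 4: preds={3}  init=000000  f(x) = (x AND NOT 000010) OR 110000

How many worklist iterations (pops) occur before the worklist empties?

7

Iteration log — 7 steps:
  step 1. node 0  ⊔preds=000101  new=110111  old=000000  +wl: 
  step 2. node 1  ⊔preds=000000  new=011101  old=000101  +wl: 0
  step 3. node 2  ⊔preds=110111  new=101111  old=000000  +wl: 
  step 4. node 3  ⊔preds=011101  new=011111  old=010010  +wl: 
  step 5. node 4  ⊔preds=011111  new=111101  old=000000  +wl: 2
  step 6. node 0  ⊔preds=011101  new=111111  old=110111  +wl: 
  step 7. node 2  ⊔preds=111111  new=101111  stable

Least fixpoint reached:
  node 0: 111111
  node 1: 011101
  node 2: 101111
  node 3: 011111
  node 4: 111101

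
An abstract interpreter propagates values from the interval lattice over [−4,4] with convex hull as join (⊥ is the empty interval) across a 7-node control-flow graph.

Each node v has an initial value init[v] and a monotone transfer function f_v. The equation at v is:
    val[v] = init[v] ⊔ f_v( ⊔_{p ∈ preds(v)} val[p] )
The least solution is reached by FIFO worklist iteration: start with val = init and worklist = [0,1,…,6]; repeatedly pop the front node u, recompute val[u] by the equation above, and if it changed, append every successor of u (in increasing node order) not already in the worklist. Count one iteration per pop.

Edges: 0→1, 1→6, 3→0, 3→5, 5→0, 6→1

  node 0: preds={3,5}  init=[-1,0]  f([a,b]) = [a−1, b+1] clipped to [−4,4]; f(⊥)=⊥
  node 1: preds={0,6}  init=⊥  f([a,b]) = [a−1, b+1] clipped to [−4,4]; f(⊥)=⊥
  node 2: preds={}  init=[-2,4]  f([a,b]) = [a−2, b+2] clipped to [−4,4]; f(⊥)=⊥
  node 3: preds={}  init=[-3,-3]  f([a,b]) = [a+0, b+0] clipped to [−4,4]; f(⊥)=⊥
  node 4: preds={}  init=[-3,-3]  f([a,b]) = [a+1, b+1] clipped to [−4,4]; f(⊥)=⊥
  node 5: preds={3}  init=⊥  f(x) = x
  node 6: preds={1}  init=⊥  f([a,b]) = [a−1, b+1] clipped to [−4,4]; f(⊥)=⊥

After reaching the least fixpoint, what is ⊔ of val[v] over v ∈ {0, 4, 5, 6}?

Worklist (12 pops):
  #1 pop 0: in=[-3,-3] → [-4,0] (was [-1,0]); enqueue []
  #2 pop 1: in=[-4,0] → [-4,1] (was ⊥); enqueue []
  #3 pop 2: in=⊥ → [-2,4] (no change)
  #4 pop 3: in=⊥ → [-3,-3] (no change)
  #5 pop 4: in=⊥ → [-3,-3] (no change)
  #6 pop 5: in=[-3,-3] → [-3,-3] (was ⊥); enqueue [0]
  #7 pop 6: in=[-4,1] → [-4,2] (was ⊥); enqueue [1]
  #8 pop 0: in=[-3,-3] → [-4,0] (no change)
  #9 pop 1: in=[-4,2] → [-4,3] (was [-4,1]); enqueue [6]
  #10 pop 6: in=[-4,3] → [-4,4] (was [-4,2]); enqueue [1]
  #11 pop 1: in=[-4,4] → [-4,4] (was [-4,3]); enqueue [6]
  #12 pop 6: in=[-4,4] → [-4,4] (no change)

Fixpoint:
  val[0] = [-4,0]
  val[1] = [-4,4]
  val[2] = [-2,4]
  val[3] = [-3,-3]
  val[4] = [-3,-3]
  val[5] = [-3,-3]
  val[6] = [-4,4]

[-4,4]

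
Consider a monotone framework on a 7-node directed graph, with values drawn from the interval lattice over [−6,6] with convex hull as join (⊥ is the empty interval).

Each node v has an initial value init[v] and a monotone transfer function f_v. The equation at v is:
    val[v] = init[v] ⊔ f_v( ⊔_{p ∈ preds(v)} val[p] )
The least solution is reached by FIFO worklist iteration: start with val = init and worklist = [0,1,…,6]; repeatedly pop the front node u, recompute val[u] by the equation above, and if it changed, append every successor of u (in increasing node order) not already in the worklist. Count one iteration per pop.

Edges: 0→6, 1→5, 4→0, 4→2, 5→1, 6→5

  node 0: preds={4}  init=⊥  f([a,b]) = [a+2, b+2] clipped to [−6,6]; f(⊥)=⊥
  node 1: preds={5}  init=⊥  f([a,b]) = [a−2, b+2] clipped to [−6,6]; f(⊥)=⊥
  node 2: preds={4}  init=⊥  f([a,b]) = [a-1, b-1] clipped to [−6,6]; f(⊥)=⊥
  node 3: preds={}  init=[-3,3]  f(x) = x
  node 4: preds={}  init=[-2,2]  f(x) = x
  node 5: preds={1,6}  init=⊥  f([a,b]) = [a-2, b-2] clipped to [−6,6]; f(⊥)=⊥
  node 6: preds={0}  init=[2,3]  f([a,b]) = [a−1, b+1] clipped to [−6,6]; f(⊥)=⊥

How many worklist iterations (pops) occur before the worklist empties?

Trace (12 dequeues):
  [1] u=0 | in [-2,2] | out [0,4] | prev ⊥ | push {}
  [2] u=1 | in ⊥ | out ⊥ | ==
  [3] u=2 | in [-2,2] | out [-3,1] | prev ⊥ | push {}
  [4] u=3 | in ⊥ | out [-3,3] | ==
  [5] u=4 | in ⊥ | out [-2,2] | ==
  [6] u=5 | in [2,3] | out [0,1] | prev ⊥ | push {1}
  [7] u=6 | in [0,4] | out [-1,5] | prev [2,3] | push {5}
  [8] u=1 | in [0,1] | out [-2,3] | prev ⊥ | push {}
  [9] u=5 | in [-2,5] | out [-4,3] | prev [0,1] | push {1}
  [10] u=1 | in [-4,3] | out [-6,5] | prev [-2,3] | push {5}
  [11] u=5 | in [-6,5] | out [-6,3] | prev [-4,3] | push {1}
  [12] u=1 | in [-6,3] | out [-6,5] | ==

Converged values:
  [0] [0,4]
  [1] [-6,5]
  [2] [-3,1]
  [3] [-3,3]
  [4] [-2,2]
  [5] [-6,3]
  [6] [-1,5]

12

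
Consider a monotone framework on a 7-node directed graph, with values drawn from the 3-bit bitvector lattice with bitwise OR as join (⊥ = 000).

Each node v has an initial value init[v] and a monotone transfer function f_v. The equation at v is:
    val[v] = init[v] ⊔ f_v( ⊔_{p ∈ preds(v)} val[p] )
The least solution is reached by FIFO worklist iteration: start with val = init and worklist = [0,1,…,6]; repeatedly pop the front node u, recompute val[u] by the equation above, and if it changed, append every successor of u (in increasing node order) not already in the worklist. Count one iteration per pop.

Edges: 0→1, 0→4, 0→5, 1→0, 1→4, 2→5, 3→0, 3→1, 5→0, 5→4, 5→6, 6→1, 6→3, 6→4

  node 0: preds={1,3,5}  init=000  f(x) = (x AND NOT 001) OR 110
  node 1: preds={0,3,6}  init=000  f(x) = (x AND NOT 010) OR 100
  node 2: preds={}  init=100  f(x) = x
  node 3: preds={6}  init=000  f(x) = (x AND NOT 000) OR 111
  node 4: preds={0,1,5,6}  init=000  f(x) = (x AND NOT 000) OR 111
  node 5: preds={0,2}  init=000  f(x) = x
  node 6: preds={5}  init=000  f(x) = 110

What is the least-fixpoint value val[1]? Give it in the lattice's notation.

Trace (12 dequeues):
  [1] u=0 | in 000 | out 110 | prev 000 | push {}
  [2] u=1 | in 110 | out 100 | prev 000 | push {0}
  [3] u=2 | in 000 | out 100 | ==
  [4] u=3 | in 000 | out 111 | prev 000 | push {1}
  [5] u=4 | in 110 | out 111 | prev 000 | push {}
  [6] u=5 | in 110 | out 110 | prev 000 | push {4}
  [7] u=6 | in 110 | out 110 | prev 000 | push {3}
  [8] u=0 | in 111 | out 110 | ==
  [9] u=1 | in 111 | out 101 | prev 100 | push {0}
  [10] u=4 | in 111 | out 111 | ==
  [11] u=3 | in 110 | out 111 | ==
  [12] u=0 | in 111 | out 110 | ==

Converged values:
  [0] 110
  [1] 101
  [2] 100
  [3] 111
  [4] 111
  [5] 110
  [6] 110

101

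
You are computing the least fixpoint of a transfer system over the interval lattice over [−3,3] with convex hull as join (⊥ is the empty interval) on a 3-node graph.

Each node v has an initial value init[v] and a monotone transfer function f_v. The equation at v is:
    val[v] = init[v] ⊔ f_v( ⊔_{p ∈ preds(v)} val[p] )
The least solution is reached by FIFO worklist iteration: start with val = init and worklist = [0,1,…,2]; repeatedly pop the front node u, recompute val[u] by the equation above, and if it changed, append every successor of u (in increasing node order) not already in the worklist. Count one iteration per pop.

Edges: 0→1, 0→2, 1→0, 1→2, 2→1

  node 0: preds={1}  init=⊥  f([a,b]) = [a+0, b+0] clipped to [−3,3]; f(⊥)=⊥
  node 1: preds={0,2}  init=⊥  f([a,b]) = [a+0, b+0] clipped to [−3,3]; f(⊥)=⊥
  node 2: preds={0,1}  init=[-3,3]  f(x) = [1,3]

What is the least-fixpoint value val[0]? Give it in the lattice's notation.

[-3,3]

Iteration log — 6 steps:
  step 1. node 0  ⊔preds=⊥  new=⊥  stable
  step 2. node 1  ⊔preds=[-3,3]  new=[-3,3]  old=⊥  +wl: 0
  step 3. node 2  ⊔preds=[-3,3]  new=[-3,3]  stable
  step 4. node 0  ⊔preds=[-3,3]  new=[-3,3]  old=⊥  +wl: 1,2
  step 5. node 1  ⊔preds=[-3,3]  new=[-3,3]  stable
  step 6. node 2  ⊔preds=[-3,3]  new=[-3,3]  stable

Least fixpoint reached:
  node 0: [-3,3]
  node 1: [-3,3]
  node 2: [-3,3]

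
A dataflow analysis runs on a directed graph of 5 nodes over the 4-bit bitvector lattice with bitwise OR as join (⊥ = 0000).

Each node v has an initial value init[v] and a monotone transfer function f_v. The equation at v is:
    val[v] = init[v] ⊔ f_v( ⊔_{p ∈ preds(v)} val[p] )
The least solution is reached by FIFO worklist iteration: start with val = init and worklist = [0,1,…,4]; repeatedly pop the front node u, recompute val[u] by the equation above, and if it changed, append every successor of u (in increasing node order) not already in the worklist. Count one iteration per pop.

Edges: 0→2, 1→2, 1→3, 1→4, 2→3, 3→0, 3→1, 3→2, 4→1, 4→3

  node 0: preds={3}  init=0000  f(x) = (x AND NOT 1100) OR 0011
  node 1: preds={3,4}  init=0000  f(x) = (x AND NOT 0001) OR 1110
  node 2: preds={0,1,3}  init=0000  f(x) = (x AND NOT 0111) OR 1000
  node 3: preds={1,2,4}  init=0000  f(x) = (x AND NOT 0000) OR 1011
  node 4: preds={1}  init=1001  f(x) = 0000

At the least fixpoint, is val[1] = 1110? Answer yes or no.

yes

Worklist (8 pops):
  #1 pop 0: in=0000 → 0011 (was 0000); enqueue []
  #2 pop 1: in=1001 → 1110 (was 0000); enqueue []
  #3 pop 2: in=1111 → 1000 (was 0000); enqueue []
  #4 pop 3: in=1111 → 1111 (was 0000); enqueue [0,1,2]
  #5 pop 4: in=1110 → 1001 (no change)
  #6 pop 0: in=1111 → 0011 (no change)
  #7 pop 1: in=1111 → 1110 (no change)
  #8 pop 2: in=1111 → 1000 (no change)

Fixpoint:
  val[0] = 0011
  val[1] = 1110
  val[2] = 1000
  val[3] = 1111
  val[4] = 1001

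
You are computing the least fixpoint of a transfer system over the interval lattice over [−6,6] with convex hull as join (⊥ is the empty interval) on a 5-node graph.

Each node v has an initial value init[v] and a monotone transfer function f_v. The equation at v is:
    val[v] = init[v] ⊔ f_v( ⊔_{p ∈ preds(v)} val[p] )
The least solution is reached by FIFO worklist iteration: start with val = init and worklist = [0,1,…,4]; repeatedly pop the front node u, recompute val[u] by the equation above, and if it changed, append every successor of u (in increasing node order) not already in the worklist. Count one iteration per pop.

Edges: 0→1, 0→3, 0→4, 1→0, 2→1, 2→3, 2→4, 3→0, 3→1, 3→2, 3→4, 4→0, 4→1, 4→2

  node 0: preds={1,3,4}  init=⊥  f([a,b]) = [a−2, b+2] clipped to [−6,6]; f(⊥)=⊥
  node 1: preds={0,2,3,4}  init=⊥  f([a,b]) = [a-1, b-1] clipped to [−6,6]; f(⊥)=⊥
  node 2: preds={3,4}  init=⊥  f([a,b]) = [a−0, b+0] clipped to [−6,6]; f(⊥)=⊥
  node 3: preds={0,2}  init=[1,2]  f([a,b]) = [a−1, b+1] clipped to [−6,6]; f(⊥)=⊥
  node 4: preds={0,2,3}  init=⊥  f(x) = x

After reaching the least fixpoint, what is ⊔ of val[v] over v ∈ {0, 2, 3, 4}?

[-6,6]

Worklist (21 pops):
  #1 pop 0: in=[1,2] → [-1,4] (was ⊥); enqueue []
  #2 pop 1: in=[-1,4] → [-2,3] (was ⊥); enqueue [0]
  #3 pop 2: in=[1,2] → [1,2] (was ⊥); enqueue [1]
  #4 pop 3: in=[-1,4] → [-2,5] (was [1,2]); enqueue [2]
  #5 pop 4: in=[-2,5] → [-2,5] (was ⊥); enqueue []
  #6 pop 0: in=[-2,5] → [-4,6] (was [-1,4]); enqueue [3,4]
  #7 pop 1: in=[-4,6] → [-5,5] (was [-2,3]); enqueue [0]
  #8 pop 2: in=[-2,5] → [-2,5] (was [1,2]); enqueue [1]
  #9 pop 3: in=[-4,6] → [-5,6] (was [-2,5]); enqueue [2]
  #10 pop 4: in=[-5,6] → [-5,6] (was [-2,5]); enqueue []
  #11 pop 0: in=[-5,6] → [-6,6] (was [-4,6]); enqueue [3,4]
  #12 pop 1: in=[-6,6] → [-6,5] (was [-5,5]); enqueue [0]
  #13 pop 2: in=[-5,6] → [-5,6] (was [-2,5]); enqueue [1]
  #14 pop 3: in=[-6,6] → [-6,6] (was [-5,6]); enqueue [2]
  #15 pop 4: in=[-6,6] → [-6,6] (was [-5,6]); enqueue []
  #16 pop 0: in=[-6,6] → [-6,6] (no change)
  #17 pop 1: in=[-6,6] → [-6,5] (no change)
  #18 pop 2: in=[-6,6] → [-6,6] (was [-5,6]); enqueue [1,3,4]
  #19 pop 1: in=[-6,6] → [-6,5] (no change)
  #20 pop 3: in=[-6,6] → [-6,6] (no change)
  #21 pop 4: in=[-6,6] → [-6,6] (no change)

Fixpoint:
  val[0] = [-6,6]
  val[1] = [-6,5]
  val[2] = [-6,6]
  val[3] = [-6,6]
  val[4] = [-6,6]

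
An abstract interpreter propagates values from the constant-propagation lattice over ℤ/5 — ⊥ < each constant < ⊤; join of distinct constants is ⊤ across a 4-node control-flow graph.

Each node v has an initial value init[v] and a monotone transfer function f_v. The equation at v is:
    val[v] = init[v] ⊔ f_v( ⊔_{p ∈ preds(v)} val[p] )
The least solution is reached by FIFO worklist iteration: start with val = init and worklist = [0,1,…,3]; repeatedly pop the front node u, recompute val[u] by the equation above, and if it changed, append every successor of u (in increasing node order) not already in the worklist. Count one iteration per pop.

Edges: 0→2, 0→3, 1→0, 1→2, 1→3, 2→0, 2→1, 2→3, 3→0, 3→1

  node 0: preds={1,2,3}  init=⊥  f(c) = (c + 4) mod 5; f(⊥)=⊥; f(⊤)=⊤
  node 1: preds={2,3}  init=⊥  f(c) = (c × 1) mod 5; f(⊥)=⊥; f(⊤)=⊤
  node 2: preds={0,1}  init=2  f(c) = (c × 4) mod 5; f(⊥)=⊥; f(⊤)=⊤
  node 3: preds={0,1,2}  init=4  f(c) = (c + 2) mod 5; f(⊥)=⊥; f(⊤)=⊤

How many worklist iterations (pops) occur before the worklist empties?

Trace (6 dequeues):
  [1] u=0 | in ⊤ | out ⊤ | prev ⊥ | push {}
  [2] u=1 | in ⊤ | out ⊤ | prev ⊥ | push {0}
  [3] u=2 | in ⊤ | out ⊤ | prev 2 | push {1}
  [4] u=3 | in ⊤ | out ⊤ | prev 4 | push {}
  [5] u=0 | in ⊤ | out ⊤ | ==
  [6] u=1 | in ⊤ | out ⊤ | ==

Converged values:
  [0] ⊤
  [1] ⊤
  [2] ⊤
  [3] ⊤

6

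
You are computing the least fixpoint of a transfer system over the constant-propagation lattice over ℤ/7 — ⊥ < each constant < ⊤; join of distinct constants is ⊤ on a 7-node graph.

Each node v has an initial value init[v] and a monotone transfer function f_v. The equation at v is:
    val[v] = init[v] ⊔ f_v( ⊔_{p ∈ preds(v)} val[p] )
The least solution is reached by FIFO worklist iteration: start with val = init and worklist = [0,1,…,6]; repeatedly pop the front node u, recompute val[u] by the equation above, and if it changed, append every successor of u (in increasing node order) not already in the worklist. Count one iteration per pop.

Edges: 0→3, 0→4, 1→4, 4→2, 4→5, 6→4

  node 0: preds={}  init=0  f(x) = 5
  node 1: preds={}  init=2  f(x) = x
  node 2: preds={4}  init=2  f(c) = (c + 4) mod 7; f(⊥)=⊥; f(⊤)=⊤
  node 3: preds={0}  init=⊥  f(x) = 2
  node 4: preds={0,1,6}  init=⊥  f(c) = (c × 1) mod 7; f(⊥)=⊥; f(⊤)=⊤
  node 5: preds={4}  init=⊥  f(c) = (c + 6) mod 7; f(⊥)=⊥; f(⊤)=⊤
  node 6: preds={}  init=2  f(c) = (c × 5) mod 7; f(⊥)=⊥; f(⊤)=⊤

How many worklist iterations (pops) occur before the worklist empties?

Iteration log — 8 steps:
  step 1. node 0  ⊔preds=⊥  new=⊤  old=0  +wl: 
  step 2. node 1  ⊔preds=⊥  new=2  stable
  step 3. node 2  ⊔preds=⊥  new=2  stable
  step 4. node 3  ⊔preds=⊤  new=2  old=⊥  +wl: 
  step 5. node 4  ⊔preds=⊤  new=⊤  old=⊥  +wl: 2
  step 6. node 5  ⊔preds=⊤  new=⊤  old=⊥  +wl: 
  step 7. node 6  ⊔preds=⊥  new=2  stable
  step 8. node 2  ⊔preds=⊤  new=⊤  old=2  +wl: 

Least fixpoint reached:
  node 0: ⊤
  node 1: 2
  node 2: ⊤
  node 3: 2
  node 4: ⊤
  node 5: ⊤
  node 6: 2

8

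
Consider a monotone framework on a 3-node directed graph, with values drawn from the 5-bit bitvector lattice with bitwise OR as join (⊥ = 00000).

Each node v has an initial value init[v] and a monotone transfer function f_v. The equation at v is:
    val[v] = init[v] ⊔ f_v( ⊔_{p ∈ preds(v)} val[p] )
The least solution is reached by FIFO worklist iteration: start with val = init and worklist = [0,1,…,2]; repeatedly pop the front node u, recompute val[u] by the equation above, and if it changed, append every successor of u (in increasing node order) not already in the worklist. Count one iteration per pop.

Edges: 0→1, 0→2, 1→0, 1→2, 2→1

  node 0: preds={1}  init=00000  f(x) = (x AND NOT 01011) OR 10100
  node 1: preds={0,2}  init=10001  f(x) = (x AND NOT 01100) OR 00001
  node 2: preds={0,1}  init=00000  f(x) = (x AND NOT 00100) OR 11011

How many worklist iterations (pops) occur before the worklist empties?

Trace (6 dequeues):
  [1] u=0 | in 10001 | out 10100 | prev 00000 | push {}
  [2] u=1 | in 10100 | out 10001 | ==
  [3] u=2 | in 10101 | out 11011 | prev 00000 | push {1}
  [4] u=1 | in 11111 | out 10011 | prev 10001 | push {0,2}
  [5] u=0 | in 10011 | out 10100 | ==
  [6] u=2 | in 10111 | out 11011 | ==

Converged values:
  [0] 10100
  [1] 10011
  [2] 11011

6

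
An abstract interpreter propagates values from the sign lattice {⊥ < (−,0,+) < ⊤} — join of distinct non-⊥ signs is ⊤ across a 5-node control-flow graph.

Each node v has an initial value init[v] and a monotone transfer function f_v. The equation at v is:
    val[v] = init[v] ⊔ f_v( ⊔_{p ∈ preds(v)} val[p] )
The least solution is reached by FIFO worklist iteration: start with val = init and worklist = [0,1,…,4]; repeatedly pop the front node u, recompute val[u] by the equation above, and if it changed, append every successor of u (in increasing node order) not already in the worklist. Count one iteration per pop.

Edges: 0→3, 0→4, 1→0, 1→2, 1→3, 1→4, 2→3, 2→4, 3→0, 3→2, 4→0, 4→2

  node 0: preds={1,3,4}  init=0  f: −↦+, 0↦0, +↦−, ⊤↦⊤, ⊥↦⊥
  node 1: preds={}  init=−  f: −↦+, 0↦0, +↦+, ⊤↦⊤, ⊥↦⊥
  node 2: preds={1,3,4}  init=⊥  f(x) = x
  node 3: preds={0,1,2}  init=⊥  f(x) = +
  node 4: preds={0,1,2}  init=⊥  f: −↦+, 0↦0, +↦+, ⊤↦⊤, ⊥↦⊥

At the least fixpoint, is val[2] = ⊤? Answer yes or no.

yes

Trace (9 dequeues):
  [1] u=0 | in − | out ⊤ | prev 0 | push {}
  [2] u=1 | in ⊥ | out − | ==
  [3] u=2 | in − | out − | prev ⊥ | push {}
  [4] u=3 | in ⊤ | out + | prev ⊥ | push {0,2}
  [5] u=4 | in ⊤ | out ⊤ | prev ⊥ | push {}
  [6] u=0 | in ⊤ | out ⊤ | ==
  [7] u=2 | in ⊤ | out ⊤ | prev − | push {3,4}
  [8] u=3 | in ⊤ | out + | ==
  [9] u=4 | in ⊤ | out ⊤ | ==

Converged values:
  [0] ⊤
  [1] −
  [2] ⊤
  [3] +
  [4] ⊤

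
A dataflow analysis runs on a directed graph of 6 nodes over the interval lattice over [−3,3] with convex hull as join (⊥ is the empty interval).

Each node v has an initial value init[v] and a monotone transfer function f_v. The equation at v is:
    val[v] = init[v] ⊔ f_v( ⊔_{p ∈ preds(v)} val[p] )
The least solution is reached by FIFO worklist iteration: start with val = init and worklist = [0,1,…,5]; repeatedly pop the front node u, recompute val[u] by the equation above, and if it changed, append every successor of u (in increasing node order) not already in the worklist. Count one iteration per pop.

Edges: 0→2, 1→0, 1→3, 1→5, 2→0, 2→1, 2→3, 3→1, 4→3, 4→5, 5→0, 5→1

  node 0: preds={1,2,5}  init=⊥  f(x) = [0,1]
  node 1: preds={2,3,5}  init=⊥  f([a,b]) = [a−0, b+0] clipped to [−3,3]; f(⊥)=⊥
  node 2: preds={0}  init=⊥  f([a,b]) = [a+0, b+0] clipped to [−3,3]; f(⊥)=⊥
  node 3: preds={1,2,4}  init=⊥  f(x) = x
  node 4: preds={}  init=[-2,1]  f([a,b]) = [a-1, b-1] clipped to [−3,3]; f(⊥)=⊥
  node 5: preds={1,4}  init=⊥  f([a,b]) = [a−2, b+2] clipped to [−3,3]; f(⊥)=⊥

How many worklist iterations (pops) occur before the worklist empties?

12

Worklist (12 pops):
  #1 pop 0: in=⊥ → [0,1] (was ⊥); enqueue []
  #2 pop 1: in=⊥ → ⊥ (no change)
  #3 pop 2: in=[0,1] → [0,1] (was ⊥); enqueue [0,1]
  #4 pop 3: in=[-2,1] → [-2,1] (was ⊥); enqueue []
  #5 pop 4: in=⊥ → [-2,1] (no change)
  #6 pop 5: in=[-2,1] → [-3,3] (was ⊥); enqueue []
  #7 pop 0: in=[-3,3] → [0,1] (no change)
  #8 pop 1: in=[-3,3] → [-3,3] (was ⊥); enqueue [0,3,5]
  #9 pop 0: in=[-3,3] → [0,1] (no change)
  #10 pop 3: in=[-3,3] → [-3,3] (was [-2,1]); enqueue [1]
  #11 pop 5: in=[-3,3] → [-3,3] (no change)
  #12 pop 1: in=[-3,3] → [-3,3] (no change)

Fixpoint:
  val[0] = [0,1]
  val[1] = [-3,3]
  val[2] = [0,1]
  val[3] = [-3,3]
  val[4] = [-2,1]
  val[5] = [-3,3]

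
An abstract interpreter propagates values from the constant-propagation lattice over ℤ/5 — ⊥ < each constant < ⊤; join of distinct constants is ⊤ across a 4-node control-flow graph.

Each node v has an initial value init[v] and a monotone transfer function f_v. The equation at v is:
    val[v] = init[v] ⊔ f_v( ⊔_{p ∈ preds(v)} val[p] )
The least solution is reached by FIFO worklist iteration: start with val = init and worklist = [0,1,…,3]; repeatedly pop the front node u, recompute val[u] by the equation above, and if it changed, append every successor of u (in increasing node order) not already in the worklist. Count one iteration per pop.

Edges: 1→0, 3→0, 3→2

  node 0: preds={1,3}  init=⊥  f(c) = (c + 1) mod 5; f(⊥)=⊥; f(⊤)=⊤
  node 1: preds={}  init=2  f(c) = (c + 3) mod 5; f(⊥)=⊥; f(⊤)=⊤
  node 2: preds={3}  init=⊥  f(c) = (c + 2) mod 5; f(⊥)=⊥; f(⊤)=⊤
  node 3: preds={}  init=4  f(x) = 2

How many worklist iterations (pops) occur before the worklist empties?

Trace (6 dequeues):
  [1] u=0 | in ⊤ | out ⊤ | prev ⊥ | push {}
  [2] u=1 | in ⊥ | out 2 | ==
  [3] u=2 | in 4 | out 1 | prev ⊥ | push {}
  [4] u=3 | in ⊥ | out ⊤ | prev 4 | push {0,2}
  [5] u=0 | in ⊤ | out ⊤ | ==
  [6] u=2 | in ⊤ | out ⊤ | prev 1 | push {}

Converged values:
  [0] ⊤
  [1] 2
  [2] ⊤
  [3] ⊤

6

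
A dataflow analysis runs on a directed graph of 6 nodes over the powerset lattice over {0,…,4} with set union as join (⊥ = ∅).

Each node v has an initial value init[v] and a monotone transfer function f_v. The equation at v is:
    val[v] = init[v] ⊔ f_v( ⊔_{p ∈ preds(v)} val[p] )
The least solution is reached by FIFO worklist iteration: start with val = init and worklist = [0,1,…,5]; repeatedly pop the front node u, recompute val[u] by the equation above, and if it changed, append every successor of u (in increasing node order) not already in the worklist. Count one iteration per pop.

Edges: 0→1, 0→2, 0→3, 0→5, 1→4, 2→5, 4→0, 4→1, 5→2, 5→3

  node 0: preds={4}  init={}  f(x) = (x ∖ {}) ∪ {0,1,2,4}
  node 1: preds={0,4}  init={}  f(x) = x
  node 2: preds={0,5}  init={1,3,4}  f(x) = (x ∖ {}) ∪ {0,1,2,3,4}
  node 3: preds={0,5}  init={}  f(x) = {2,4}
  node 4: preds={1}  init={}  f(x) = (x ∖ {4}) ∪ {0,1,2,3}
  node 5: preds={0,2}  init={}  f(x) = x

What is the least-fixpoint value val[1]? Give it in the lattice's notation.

{0,1,2,3,4}

Trace (12 dequeues):
  [1] u=0 | in {} | out {0,1,2,4} | prev {} | push {}
  [2] u=1 | in {0,1,2,4} | out {0,1,2,4} | prev {} | push {}
  [3] u=2 | in {0,1,2,4} | out {0,1,2,3,4} | prev {1,3,4} | push {}
  [4] u=3 | in {0,1,2,4} | out {2,4} | prev {} | push {}
  [5] u=4 | in {0,1,2,4} | out {0,1,2,3} | prev {} | push {0,1}
  [6] u=5 | in {0,1,2,3,4} | out {0,1,2,3,4} | prev {} | push {2,3}
  [7] u=0 | in {0,1,2,3} | out {0,1,2,3,4} | prev {0,1,2,4} | push {5}
  [8] u=1 | in {0,1,2,3,4} | out {0,1,2,3,4} | prev {0,1,2,4} | push {4}
  [9] u=2 | in {0,1,2,3,4} | out {0,1,2,3,4} | ==
  [10] u=3 | in {0,1,2,3,4} | out {2,4} | ==
  [11] u=5 | in {0,1,2,3,4} | out {0,1,2,3,4} | ==
  [12] u=4 | in {0,1,2,3,4} | out {0,1,2,3} | ==

Converged values:
  [0] {0,1,2,3,4}
  [1] {0,1,2,3,4}
  [2] {0,1,2,3,4}
  [3] {2,4}
  [4] {0,1,2,3}
  [5] {0,1,2,3,4}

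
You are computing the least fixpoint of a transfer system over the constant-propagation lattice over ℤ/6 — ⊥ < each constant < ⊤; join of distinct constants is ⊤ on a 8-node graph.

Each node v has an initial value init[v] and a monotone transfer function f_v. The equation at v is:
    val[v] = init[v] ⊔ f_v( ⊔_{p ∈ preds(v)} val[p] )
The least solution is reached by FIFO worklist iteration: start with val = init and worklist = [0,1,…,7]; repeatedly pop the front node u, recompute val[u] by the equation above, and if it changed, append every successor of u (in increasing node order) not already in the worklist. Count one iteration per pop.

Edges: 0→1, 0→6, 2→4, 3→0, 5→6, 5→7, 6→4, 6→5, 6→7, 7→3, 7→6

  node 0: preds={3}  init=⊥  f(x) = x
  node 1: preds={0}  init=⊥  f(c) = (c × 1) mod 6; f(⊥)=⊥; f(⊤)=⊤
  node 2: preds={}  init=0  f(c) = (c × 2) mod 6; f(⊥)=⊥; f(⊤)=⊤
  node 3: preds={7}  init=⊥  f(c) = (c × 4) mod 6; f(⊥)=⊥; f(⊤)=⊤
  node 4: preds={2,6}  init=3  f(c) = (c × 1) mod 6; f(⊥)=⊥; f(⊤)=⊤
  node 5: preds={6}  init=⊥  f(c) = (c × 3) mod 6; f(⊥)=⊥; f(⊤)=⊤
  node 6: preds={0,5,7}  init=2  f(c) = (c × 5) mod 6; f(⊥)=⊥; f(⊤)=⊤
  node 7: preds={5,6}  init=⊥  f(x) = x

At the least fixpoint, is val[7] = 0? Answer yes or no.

Iteration log — 16 steps:
  step 1. node 0  ⊔preds=⊥  new=⊥  stable
  step 2. node 1  ⊔preds=⊥  new=⊥  stable
  step 3. node 2  ⊔preds=⊥  new=0  stable
  step 4. node 3  ⊔preds=⊥  new=⊥  stable
  step 5. node 4  ⊔preds=⊤  new=⊤  old=3  +wl: 
  step 6. node 5  ⊔preds=2  new=0  old=⊥  +wl: 
  step 7. node 6  ⊔preds=0  new=⊤  old=2  +wl: 4,5
  step 8. node 7  ⊔preds=⊤  new=⊤  old=⊥  +wl: 3,6
  step 9. node 4  ⊔preds=⊤  new=⊤  stable
  step 10. node 5  ⊔preds=⊤  new=⊤  old=0  +wl: 7
  step 11. node 3  ⊔preds=⊤  new=⊤  old=⊥  +wl: 0
  step 12. node 6  ⊔preds=⊤  new=⊤  stable
  step 13. node 7  ⊔preds=⊤  new=⊤  stable
  step 14. node 0  ⊔preds=⊤  new=⊤  old=⊥  +wl: 1,6
  step 15. node 1  ⊔preds=⊤  new=⊤  old=⊥  +wl: 
  step 16. node 6  ⊔preds=⊤  new=⊤  stable

Least fixpoint reached:
  node 0: ⊤
  node 1: ⊤
  node 2: 0
  node 3: ⊤
  node 4: ⊤
  node 5: ⊤
  node 6: ⊤
  node 7: ⊤

no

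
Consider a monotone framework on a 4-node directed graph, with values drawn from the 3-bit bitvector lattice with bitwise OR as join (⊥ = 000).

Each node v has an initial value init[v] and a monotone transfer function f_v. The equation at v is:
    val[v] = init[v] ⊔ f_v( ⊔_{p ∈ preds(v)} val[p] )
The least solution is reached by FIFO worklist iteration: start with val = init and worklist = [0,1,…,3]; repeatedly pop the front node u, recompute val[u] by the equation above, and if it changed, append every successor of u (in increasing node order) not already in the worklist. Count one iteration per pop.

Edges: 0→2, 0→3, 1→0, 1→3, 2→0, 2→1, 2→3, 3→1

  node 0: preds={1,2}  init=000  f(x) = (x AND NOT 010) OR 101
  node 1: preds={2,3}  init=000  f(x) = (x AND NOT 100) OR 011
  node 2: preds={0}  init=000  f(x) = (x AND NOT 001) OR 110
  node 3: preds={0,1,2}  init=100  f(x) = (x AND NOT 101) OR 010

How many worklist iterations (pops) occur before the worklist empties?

6

Worklist (6 pops):
  #1 pop 0: in=000 → 101 (was 000); enqueue []
  #2 pop 1: in=100 → 011 (was 000); enqueue [0]
  #3 pop 2: in=101 → 110 (was 000); enqueue [1]
  #4 pop 3: in=111 → 110 (was 100); enqueue []
  #5 pop 0: in=111 → 101 (no change)
  #6 pop 1: in=110 → 011 (no change)

Fixpoint:
  val[0] = 101
  val[1] = 011
  val[2] = 110
  val[3] = 110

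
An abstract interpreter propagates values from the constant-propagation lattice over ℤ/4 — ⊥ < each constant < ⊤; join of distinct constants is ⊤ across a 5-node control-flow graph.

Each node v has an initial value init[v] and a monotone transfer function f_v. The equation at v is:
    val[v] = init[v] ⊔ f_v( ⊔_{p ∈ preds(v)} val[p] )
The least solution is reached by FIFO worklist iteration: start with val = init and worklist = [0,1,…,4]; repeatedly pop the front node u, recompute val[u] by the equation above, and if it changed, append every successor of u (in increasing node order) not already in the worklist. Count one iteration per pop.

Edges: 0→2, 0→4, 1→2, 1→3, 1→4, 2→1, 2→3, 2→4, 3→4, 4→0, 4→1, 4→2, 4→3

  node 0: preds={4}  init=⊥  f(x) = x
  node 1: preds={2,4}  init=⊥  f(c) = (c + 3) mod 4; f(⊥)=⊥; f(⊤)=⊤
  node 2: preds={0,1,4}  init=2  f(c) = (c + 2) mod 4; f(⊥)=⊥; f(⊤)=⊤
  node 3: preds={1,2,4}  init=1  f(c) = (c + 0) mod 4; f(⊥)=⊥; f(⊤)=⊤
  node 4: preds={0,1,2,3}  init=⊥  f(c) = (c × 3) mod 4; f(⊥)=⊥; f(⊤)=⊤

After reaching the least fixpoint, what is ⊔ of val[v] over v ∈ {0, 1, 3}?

Worklist (10 pops):
  #1 pop 0: in=⊥ → ⊥ (no change)
  #2 pop 1: in=2 → 1 (was ⊥); enqueue []
  #3 pop 2: in=1 → ⊤ (was 2); enqueue [1]
  #4 pop 3: in=⊤ → ⊤ (was 1); enqueue []
  #5 pop 4: in=⊤ → ⊤ (was ⊥); enqueue [0,2,3]
  #6 pop 1: in=⊤ → ⊤ (was 1); enqueue [4]
  #7 pop 0: in=⊤ → ⊤ (was ⊥); enqueue []
  #8 pop 2: in=⊤ → ⊤ (no change)
  #9 pop 3: in=⊤ → ⊤ (no change)
  #10 pop 4: in=⊤ → ⊤ (no change)

Fixpoint:
  val[0] = ⊤
  val[1] = ⊤
  val[2] = ⊤
  val[3] = ⊤
  val[4] = ⊤

⊤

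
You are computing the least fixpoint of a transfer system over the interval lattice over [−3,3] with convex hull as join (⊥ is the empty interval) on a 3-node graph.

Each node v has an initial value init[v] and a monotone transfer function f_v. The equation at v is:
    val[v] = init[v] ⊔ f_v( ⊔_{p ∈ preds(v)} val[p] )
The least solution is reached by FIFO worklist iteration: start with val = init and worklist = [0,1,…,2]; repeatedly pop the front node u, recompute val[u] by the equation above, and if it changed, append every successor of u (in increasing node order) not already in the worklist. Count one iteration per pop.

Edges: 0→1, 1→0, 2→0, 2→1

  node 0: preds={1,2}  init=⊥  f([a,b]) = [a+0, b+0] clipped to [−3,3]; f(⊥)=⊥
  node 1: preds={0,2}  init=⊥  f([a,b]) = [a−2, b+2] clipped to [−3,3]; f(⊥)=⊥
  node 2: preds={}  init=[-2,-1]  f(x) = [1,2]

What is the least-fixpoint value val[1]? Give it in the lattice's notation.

Iteration log — 7 steps:
  step 1. node 0  ⊔preds=[-2,-1]  new=[-2,-1]  old=⊥  +wl: 
  step 2. node 1  ⊔preds=[-2,-1]  new=[-3,1]  old=⊥  +wl: 0
  step 3. node 2  ⊔preds=⊥  new=[-2,2]  old=[-2,-1]  +wl: 1
  step 4. node 0  ⊔preds=[-3,2]  new=[-3,2]  old=[-2,-1]  +wl: 
  step 5. node 1  ⊔preds=[-3,2]  new=[-3,3]  old=[-3,1]  +wl: 0
  step 6. node 0  ⊔preds=[-3,3]  new=[-3,3]  old=[-3,2]  +wl: 1
  step 7. node 1  ⊔preds=[-3,3]  new=[-3,3]  stable

Least fixpoint reached:
  node 0: [-3,3]
  node 1: [-3,3]
  node 2: [-2,2]

[-3,3]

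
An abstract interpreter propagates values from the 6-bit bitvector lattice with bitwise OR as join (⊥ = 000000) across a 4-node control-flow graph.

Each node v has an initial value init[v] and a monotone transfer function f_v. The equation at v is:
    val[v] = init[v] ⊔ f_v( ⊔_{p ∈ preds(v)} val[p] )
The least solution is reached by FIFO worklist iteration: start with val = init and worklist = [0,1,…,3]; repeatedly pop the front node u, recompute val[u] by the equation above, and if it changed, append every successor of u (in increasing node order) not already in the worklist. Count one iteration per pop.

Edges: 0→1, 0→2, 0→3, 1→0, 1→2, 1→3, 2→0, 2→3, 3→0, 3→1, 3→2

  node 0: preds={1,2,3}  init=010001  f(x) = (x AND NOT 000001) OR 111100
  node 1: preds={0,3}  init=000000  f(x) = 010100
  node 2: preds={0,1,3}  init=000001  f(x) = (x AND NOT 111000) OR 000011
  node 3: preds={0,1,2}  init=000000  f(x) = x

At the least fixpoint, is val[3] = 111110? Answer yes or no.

no

Trace (8 dequeues):
  [1] u=0 | in 000001 | out 111101 | prev 010001 | push {}
  [2] u=1 | in 111101 | out 010100 | prev 000000 | push {0}
  [3] u=2 | in 111101 | out 000111 | prev 000001 | push {}
  [4] u=3 | in 111111 | out 111111 | prev 000000 | push {1,2}
  [5] u=0 | in 111111 | out 111111 | prev 111101 | push {3}
  [6] u=1 | in 111111 | out 010100 | ==
  [7] u=2 | in 111111 | out 000111 | ==
  [8] u=3 | in 111111 | out 111111 | ==

Converged values:
  [0] 111111
  [1] 010100
  [2] 000111
  [3] 111111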